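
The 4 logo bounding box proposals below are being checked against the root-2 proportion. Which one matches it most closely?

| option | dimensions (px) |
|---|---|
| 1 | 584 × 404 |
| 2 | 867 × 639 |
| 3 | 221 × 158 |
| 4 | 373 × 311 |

Target root-2 ≈ 1.414.
1: 1.446 (Δ0.032)  2: 1.357 (Δ0.057)  3: 1.399 (Δ0.015)  4: 1.199 (Δ0.215)

3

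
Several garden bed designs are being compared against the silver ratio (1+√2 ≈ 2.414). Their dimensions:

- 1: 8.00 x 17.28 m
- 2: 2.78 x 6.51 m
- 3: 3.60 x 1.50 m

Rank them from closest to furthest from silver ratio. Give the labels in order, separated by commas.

3, 2, 1

1: 17.28/8.00 ≈ 2.160 → |2.160 − 2.414| = 0.254
2: 6.51/2.78 ≈ 2.342 → |2.342 − 2.414| = 0.072
3: 3.60/1.50 ≈ 2.400 → |2.400 − 2.414| = 0.014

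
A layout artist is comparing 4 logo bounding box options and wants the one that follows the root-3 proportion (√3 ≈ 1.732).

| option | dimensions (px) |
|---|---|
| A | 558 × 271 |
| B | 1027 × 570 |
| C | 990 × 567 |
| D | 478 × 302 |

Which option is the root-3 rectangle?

Ratios (long/short): A ≈ 2.059; B ≈ 1.802; C ≈ 1.746; D ≈ 1.583.
root-3 ≈ 1.732; option C is nearest (Δ 0.014).

C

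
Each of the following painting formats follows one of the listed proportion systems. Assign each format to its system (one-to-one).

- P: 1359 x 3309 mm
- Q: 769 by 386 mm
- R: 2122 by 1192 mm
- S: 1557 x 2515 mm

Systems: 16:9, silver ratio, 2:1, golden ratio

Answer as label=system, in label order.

P=silver ratio, Q=2:1, R=16:9, S=golden ratio

Ratios: P ≈ 2.435; Q ≈ 1.992; R ≈ 1.780; S ≈ 1.615.
Targets: 16:9 ≈ 1.778; silver ratio ≈ 2.414; 2:1 ≈ 2.000; golden ratio ≈ 1.618.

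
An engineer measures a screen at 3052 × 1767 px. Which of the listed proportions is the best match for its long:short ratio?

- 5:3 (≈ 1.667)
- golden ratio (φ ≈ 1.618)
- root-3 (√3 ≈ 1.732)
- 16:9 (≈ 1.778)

3052/1767 ≈ 1.727. Nearest candidates are root-3 (1.732, off by 0.005) and 16:9 (1.778, off by 0.051).

root-3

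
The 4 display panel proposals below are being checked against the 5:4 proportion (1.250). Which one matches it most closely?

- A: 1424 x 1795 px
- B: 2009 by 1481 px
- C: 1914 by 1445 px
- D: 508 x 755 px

Target 5:4 ≈ 1.250.
A: 1.261 (Δ0.011)  B: 1.357 (Δ0.107)  C: 1.325 (Δ0.075)  D: 1.486 (Δ0.236)

A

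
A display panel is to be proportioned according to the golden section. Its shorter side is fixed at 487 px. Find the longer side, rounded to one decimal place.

golden ratio ≈ 1.61803.
Longer side = 487 × 1.61803 ≈ 787.981 → 788.0 px.

788.0 px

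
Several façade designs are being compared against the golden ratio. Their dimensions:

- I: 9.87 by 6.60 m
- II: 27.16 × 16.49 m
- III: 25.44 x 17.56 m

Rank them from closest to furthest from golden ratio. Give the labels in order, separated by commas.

I: 9.87/6.60 ≈ 1.495 → |1.495 − 1.618| = 0.123
II: 27.16/16.49 ≈ 1.647 → |1.647 − 1.618| = 0.029
III: 25.44/17.56 ≈ 1.449 → |1.449 − 1.618| = 0.169

II, I, III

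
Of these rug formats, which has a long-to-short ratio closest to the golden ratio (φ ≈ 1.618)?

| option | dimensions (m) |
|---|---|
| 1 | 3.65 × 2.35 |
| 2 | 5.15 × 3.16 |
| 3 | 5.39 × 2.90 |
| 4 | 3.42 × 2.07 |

2

Target golden ratio ≈ 1.618.
1: 1.553 (Δ0.065)  2: 1.630 (Δ0.012)  3: 1.859 (Δ0.241)  4: 1.652 (Δ0.034)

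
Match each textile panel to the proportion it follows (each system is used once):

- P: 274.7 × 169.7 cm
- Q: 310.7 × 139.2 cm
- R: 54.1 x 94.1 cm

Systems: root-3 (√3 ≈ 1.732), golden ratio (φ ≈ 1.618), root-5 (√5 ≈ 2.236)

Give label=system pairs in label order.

P=golden ratio, Q=root-5, R=root-3

Ratios: P ≈ 1.619; Q ≈ 2.232; R ≈ 1.739.
Targets: root-3 ≈ 1.732; golden ratio ≈ 1.618; root-5 ≈ 2.236.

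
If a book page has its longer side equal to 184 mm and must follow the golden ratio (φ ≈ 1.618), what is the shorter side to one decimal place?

golden ratio ≈ 1.61803.
Shorter side = 184 ÷ 1.61803 ≈ 113.719 → 113.7 mm.

113.7 mm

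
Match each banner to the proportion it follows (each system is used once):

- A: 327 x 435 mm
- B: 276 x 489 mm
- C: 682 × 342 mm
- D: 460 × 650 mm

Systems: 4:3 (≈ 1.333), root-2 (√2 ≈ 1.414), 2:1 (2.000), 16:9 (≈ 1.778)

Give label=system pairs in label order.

A = 435/327 ≈ 1.330 → 4:3 (1.333)
B = 489/276 ≈ 1.772 → 16:9 (1.778)
C = 682/342 ≈ 1.994 → 2:1 (2.000)
D = 650/460 ≈ 1.413 → root-2 (1.414)

A=4:3, B=16:9, C=2:1, D=root-2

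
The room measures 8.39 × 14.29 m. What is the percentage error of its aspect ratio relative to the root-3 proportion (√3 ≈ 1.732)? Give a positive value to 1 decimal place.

1.7%

Ratio = 14.29 / 8.39 ≈ 1.7032.
Ideal root-3 ≈ 1.7321. |1.7032 − 1.7321| / 1.7321 ≈ 1.67% → 1.7%.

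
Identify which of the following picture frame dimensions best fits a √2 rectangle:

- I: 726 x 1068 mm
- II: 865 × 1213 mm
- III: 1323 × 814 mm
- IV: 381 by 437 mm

Ratios (long/short): I ≈ 1.471; II ≈ 1.402; III ≈ 1.625; IV ≈ 1.147.
root-2 ≈ 1.414; option II is nearest (Δ 0.012).

II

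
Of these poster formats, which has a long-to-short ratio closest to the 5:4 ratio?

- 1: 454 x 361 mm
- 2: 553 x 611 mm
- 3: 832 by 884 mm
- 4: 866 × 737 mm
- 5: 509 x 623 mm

Target 5:4 ≈ 1.250.
1: 1.258 (Δ0.008)  2: 1.105 (Δ0.145)  3: 1.062 (Δ0.188)  4: 1.175 (Δ0.075)  5: 1.224 (Δ0.026)

1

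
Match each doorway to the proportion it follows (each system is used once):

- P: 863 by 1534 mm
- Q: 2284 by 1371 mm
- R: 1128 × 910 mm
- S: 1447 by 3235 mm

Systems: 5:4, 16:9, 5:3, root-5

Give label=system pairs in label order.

P=16:9, Q=5:3, R=5:4, S=root-5

Ratios: P ≈ 1.778; Q ≈ 1.666; R ≈ 1.240; S ≈ 2.236.
Targets: 5:4 ≈ 1.250; 16:9 ≈ 1.778; 5:3 ≈ 1.667; root-5 ≈ 2.236.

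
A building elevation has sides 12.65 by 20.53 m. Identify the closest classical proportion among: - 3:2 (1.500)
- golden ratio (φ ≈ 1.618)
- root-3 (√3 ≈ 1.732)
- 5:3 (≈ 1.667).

golden ratio

Ratio = 20.53 / 12.65 ≈ 1.623.
Distances: 3:2 1.500 (Δ 0.123); golden ratio 1.618 (Δ 0.005); root-3 1.732 (Δ 0.109); 5:3 1.667 (Δ 0.044).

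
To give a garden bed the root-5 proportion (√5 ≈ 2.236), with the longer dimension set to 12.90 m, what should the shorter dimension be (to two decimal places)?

root-5 ≈ 2.23607.
Shorter side = 12.90 ÷ 2.23607 ≈ 5.7691 → 5.77 m.

5.77 m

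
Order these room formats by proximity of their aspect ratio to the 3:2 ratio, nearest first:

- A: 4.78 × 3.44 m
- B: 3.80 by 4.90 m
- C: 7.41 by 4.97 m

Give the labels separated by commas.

A: 4.78/3.44 ≈ 1.390 → |1.390 − 1.500| = 0.110
B: 4.90/3.80 ≈ 1.289 → |1.289 − 1.500| = 0.211
C: 7.41/4.97 ≈ 1.491 → |1.491 − 1.500| = 0.009

C, A, B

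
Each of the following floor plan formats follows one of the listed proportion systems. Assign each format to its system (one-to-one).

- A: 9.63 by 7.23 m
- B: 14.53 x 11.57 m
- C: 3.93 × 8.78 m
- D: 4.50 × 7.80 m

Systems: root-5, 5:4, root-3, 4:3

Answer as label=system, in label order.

A=4:3, B=5:4, C=root-5, D=root-3

Ratios: A ≈ 1.332; B ≈ 1.256; C ≈ 2.234; D ≈ 1.733.
Targets: root-5 ≈ 2.236; 5:4 ≈ 1.250; root-3 ≈ 1.732; 4:3 ≈ 1.333.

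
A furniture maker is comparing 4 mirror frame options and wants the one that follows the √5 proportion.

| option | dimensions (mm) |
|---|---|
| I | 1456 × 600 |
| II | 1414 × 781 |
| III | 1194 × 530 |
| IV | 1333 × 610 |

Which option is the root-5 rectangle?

III

Ratios (long/short): I ≈ 2.427; II ≈ 1.810; III ≈ 2.253; IV ≈ 2.185.
root-5 ≈ 2.236; option III is nearest (Δ 0.017).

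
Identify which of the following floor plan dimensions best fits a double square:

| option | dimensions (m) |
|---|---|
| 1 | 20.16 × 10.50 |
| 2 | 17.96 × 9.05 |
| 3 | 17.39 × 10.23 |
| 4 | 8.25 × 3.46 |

2

Ratios (long/short): 1 ≈ 1.920; 2 ≈ 1.985; 3 ≈ 1.700; 4 ≈ 2.384.
2:1 ≈ 2.000; option 2 is nearest (Δ 0.015).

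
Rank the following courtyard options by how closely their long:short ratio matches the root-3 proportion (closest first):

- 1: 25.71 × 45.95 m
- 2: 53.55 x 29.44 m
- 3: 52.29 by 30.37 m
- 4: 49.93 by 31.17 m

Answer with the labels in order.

1: 45.95/25.71 ≈ 1.787 → |1.787 − 1.732| = 0.055
2: 53.55/29.44 ≈ 1.819 → |1.819 − 1.732| = 0.087
3: 52.29/30.37 ≈ 1.722 → |1.722 − 1.732| = 0.010
4: 49.93/31.17 ≈ 1.602 → |1.602 − 1.732| = 0.130

3, 1, 2, 4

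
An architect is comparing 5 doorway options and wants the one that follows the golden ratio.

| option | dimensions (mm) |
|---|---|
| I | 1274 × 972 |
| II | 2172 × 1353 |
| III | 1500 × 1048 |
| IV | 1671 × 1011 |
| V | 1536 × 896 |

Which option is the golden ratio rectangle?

II

Target golden ratio ≈ 1.618.
I: 1.311 (Δ0.307)  II: 1.605 (Δ0.013)  III: 1.431 (Δ0.187)  IV: 1.653 (Δ0.035)  V: 1.714 (Δ0.096)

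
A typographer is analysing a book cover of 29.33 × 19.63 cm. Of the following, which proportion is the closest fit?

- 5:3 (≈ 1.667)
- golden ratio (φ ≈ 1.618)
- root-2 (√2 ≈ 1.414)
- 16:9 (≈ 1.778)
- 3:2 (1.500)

Ratio = 29.33 / 19.63 ≈ 1.494.
Distances: 5:3 1.667 (Δ 0.173); golden ratio 1.618 (Δ 0.124); root-2 1.414 (Δ 0.080); 16:9 1.778 (Δ 0.284); 3:2 1.500 (Δ 0.006).

3:2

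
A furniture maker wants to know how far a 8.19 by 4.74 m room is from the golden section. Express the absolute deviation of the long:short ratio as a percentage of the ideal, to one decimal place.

Ratio = 8.19 / 4.74 ≈ 1.7278.
Ideal golden ratio ≈ 1.6180. |1.7278 − 1.6180| / 1.6180 ≈ 6.79% → 6.8%.

6.8%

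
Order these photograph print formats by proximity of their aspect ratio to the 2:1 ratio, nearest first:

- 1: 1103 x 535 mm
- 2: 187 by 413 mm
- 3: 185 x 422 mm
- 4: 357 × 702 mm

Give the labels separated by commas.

4, 1, 2, 3

Ratios: 1 = 1103 / 535 ≈ 2.062; 2 = 413 / 187 ≈ 2.209; 3 = 422 / 185 ≈ 2.281; 4 = 702 / 357 ≈ 1.966.
|Δ from 2.000|: 1 0.062; 2 0.209; 3 0.281; 4 0.034.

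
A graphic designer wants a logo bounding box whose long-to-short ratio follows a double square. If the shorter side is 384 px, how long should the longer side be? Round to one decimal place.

768.0 px

2:1 = 2.00000.
Longer side = 384 × 2.00000 ≈ 768.000 → 768.0 px.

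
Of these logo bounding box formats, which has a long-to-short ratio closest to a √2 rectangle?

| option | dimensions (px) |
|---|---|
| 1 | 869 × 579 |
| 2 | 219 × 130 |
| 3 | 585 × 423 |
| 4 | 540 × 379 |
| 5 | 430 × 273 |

Ratios (long/short): 1 ≈ 1.501; 2 ≈ 1.685; 3 ≈ 1.383; 4 ≈ 1.425; 5 ≈ 1.575.
root-2 ≈ 1.414; option 4 is nearest (Δ 0.011).

4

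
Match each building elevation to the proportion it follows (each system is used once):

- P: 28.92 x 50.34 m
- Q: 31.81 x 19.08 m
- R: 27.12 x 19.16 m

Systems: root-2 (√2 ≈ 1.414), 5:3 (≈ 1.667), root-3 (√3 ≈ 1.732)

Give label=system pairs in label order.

P=root-3, Q=5:3, R=root-2

P = 50.34/28.92 ≈ 1.741 → root-3 (1.732)
Q = 31.81/19.08 ≈ 1.667 → 5:3 (1.667)
R = 27.12/19.16 ≈ 1.415 → root-2 (1.414)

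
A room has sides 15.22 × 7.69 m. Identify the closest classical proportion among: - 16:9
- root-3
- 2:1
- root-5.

Ratio = 15.22 / 7.69 ≈ 1.979.
Distances: 16:9 1.778 (Δ 0.201); root-3 1.732 (Δ 0.247); 2:1 2.000 (Δ 0.021); root-5 2.236 (Δ 0.257).

2:1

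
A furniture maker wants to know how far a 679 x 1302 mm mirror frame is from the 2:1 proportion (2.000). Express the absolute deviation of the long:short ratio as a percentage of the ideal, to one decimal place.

Ratio = 1302 / 679 ≈ 1.9175.
Ideal 2:1 = 2.0000. |1.9175 − 2.0000| / 2.0000 ≈ 4.13% → 4.1%.

4.1%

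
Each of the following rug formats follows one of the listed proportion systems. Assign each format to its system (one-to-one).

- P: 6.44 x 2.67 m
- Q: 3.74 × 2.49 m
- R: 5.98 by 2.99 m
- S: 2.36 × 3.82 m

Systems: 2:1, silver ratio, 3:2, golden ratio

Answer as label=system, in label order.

P=silver ratio, Q=3:2, R=2:1, S=golden ratio

P = 6.44/2.67 ≈ 2.412 → silver ratio (2.414)
Q = 3.74/2.49 ≈ 1.502 → 3:2 (1.500)
R = 5.98/2.99 ≈ 2.000 → 2:1 (2.000)
S = 3.82/2.36 ≈ 1.619 → golden ratio (1.618)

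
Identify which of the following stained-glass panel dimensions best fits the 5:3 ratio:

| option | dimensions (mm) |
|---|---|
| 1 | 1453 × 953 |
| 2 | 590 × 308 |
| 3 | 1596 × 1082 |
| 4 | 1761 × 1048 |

4

Target 5:3 ≈ 1.667.
1: 1.525 (Δ0.142)  2: 1.916 (Δ0.249)  3: 1.475 (Δ0.192)  4: 1.680 (Δ0.013)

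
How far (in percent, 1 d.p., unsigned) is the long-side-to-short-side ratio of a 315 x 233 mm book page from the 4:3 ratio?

1.4%

Ratio = 315 / 233 ≈ 1.3519.
Ideal 4:3 ≈ 1.3333. |1.3519 − 1.3333| / 1.3333 ≈ 1.40% → 1.4%.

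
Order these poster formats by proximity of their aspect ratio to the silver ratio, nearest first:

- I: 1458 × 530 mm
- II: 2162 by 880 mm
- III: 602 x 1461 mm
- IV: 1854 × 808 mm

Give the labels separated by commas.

III, II, IV, I

Ratios: I = 1458 / 530 ≈ 2.751; II = 2162 / 880 ≈ 2.457; III = 1461 / 602 ≈ 2.427; IV = 1854 / 808 ≈ 2.295.
|Δ from 2.414|: I 0.337; II 0.043; III 0.013; IV 0.119.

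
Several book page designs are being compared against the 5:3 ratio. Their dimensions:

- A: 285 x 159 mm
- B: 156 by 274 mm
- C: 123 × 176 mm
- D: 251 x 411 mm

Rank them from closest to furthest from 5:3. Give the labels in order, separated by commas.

A: 285/159 ≈ 1.792 → |1.792 − 1.667| = 0.125
B: 274/156 ≈ 1.756 → |1.756 − 1.667| = 0.089
C: 176/123 ≈ 1.431 → |1.431 − 1.667| = 0.236
D: 411/251 ≈ 1.637 → |1.637 − 1.667| = 0.030

D, B, A, C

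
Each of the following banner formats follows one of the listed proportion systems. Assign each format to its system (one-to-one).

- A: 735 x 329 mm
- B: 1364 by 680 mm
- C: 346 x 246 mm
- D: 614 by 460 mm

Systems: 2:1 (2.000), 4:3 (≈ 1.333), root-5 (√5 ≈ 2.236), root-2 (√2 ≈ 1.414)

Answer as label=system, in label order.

Ratios: A ≈ 2.234; B ≈ 2.006; C ≈ 1.407; D ≈ 1.335.
Targets: 2:1 ≈ 2.000; 4:3 ≈ 1.333; root-5 ≈ 2.236; root-2 ≈ 1.414.

A=root-5, B=2:1, C=root-2, D=4:3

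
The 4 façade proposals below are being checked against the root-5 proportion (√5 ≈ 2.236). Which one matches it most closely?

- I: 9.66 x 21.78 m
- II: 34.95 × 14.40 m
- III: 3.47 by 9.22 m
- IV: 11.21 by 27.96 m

I

Target root-5 ≈ 2.236.
I: 2.255 (Δ0.019)  II: 2.427 (Δ0.191)  III: 2.657 (Δ0.421)  IV: 2.494 (Δ0.258)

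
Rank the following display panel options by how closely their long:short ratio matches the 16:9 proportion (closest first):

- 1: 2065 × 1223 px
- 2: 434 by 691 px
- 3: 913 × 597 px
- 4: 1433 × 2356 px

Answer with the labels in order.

1, 4, 2, 3

Ratios: 1 = 2065 / 1223 ≈ 1.688; 2 = 691 / 434 ≈ 1.592; 3 = 913 / 597 ≈ 1.529; 4 = 2356 / 1433 ≈ 1.644.
|Δ from 1.778|: 1 0.090; 2 0.186; 3 0.249; 4 0.134.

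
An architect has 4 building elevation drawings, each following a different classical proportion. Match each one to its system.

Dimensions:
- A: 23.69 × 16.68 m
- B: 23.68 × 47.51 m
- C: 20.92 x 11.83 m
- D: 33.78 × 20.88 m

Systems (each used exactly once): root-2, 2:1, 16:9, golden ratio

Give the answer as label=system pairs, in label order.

A=root-2, B=2:1, C=16:9, D=golden ratio

Ratios: A ≈ 1.420; B ≈ 2.006; C ≈ 1.768; D ≈ 1.618.
Targets: root-2 ≈ 1.414; 2:1 ≈ 2.000; 16:9 ≈ 1.778; golden ratio ≈ 1.618.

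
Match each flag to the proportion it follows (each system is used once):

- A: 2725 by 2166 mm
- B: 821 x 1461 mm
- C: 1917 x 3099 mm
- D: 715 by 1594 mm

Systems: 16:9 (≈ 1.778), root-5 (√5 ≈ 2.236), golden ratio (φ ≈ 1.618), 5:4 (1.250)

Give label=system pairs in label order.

A=5:4, B=16:9, C=golden ratio, D=root-5

A = 2725/2166 ≈ 1.258 → 5:4 (1.250)
B = 1461/821 ≈ 1.780 → 16:9 (1.778)
C = 3099/1917 ≈ 1.617 → golden ratio (1.618)
D = 1594/715 ≈ 2.229 → root-5 (2.236)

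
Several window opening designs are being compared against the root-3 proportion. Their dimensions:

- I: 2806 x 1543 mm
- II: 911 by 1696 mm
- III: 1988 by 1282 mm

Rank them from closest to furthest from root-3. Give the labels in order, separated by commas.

I: 2806/1543 ≈ 1.819 → |1.819 − 1.732| = 0.087
II: 1696/911 ≈ 1.862 → |1.862 − 1.732| = 0.130
III: 1988/1282 ≈ 1.551 → |1.551 − 1.732| = 0.181

I, II, III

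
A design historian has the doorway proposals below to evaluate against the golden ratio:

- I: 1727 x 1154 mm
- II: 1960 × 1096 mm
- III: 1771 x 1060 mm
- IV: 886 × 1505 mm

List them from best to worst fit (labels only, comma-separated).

Ratios: I = 1727 / 1154 ≈ 1.497; II = 1960 / 1096 ≈ 1.788; III = 1771 / 1060 ≈ 1.671; IV = 1505 / 886 ≈ 1.699.
|Δ from 1.618|: I 0.121; II 0.170; III 0.053; IV 0.081.

III, IV, I, II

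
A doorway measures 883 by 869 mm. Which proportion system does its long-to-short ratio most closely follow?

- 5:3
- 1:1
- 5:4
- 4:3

1:1

883/869 ≈ 1.016. Nearest candidates are 1:1 (1.000, off by 0.016) and 5:4 (1.250, off by 0.234).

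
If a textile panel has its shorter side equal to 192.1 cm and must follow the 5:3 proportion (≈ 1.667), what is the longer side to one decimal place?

5:3 ≈ 1.66667.
Longer side = 192.1 × 1.66667 ≈ 320.167 → 320.2 cm.

320.2 cm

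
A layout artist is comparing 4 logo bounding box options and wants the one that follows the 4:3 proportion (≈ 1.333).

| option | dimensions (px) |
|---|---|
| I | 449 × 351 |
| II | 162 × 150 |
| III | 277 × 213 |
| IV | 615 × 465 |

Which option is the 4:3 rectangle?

Target 4:3 ≈ 1.333.
I: 1.279 (Δ0.054)  II: 1.080 (Δ0.253)  III: 1.300 (Δ0.033)  IV: 1.323 (Δ0.010)

IV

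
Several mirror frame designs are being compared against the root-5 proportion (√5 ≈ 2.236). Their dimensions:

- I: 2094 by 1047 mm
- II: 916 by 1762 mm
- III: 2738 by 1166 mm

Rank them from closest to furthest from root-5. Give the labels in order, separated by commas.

III, I, II

I: 2094/1047 ≈ 2.000 → |2.000 − 2.236| = 0.236
II: 1762/916 ≈ 1.924 → |1.924 − 2.236| = 0.312
III: 2738/1166 ≈ 2.348 → |2.348 − 2.236| = 0.112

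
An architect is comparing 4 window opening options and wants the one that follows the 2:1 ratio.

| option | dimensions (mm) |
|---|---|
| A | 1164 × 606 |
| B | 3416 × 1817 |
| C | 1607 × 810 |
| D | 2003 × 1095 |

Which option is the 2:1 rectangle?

C

Target 2:1 ≈ 2.000.
A: 1.921 (Δ0.079)  B: 1.880 (Δ0.120)  C: 1.984 (Δ0.016)  D: 1.829 (Δ0.171)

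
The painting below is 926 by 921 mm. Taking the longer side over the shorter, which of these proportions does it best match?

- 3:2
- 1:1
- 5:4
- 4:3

1:1

926/921 ≈ 1.005. Nearest candidates are 1:1 (1.000, off by 0.005) and 5:4 (1.250, off by 0.245).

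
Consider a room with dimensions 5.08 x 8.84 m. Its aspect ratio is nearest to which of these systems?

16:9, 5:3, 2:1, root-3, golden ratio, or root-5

root-3

Ratio = 8.84 / 5.08 ≈ 1.740.
Distances: 16:9 1.778 (Δ 0.038); 5:3 1.667 (Δ 0.073); 2:1 2.000 (Δ 0.260); root-3 1.732 (Δ 0.008); golden ratio 1.618 (Δ 0.122); root-5 2.236 (Δ 0.496).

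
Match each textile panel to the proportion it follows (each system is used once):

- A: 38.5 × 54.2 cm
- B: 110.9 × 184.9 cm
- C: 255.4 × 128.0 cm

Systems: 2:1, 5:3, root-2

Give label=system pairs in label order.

A = 54.2/38.5 ≈ 1.408 → root-2 (1.414)
B = 184.9/110.9 ≈ 1.667 → 5:3 (1.667)
C = 255.4/128.0 ≈ 1.995 → 2:1 (2.000)

A=root-2, B=5:3, C=2:1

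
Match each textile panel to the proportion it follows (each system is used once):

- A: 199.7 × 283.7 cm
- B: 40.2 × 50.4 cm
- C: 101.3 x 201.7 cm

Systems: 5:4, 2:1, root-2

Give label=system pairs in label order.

Ratios: A ≈ 1.421; B ≈ 1.254; C ≈ 1.991.
Targets: 5:4 ≈ 1.250; 2:1 ≈ 2.000; root-2 ≈ 1.414.

A=root-2, B=5:4, C=2:1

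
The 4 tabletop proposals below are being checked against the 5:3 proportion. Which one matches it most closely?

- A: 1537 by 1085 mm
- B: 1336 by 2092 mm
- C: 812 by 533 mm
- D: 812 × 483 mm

D

Target 5:3 ≈ 1.667.
A: 1.417 (Δ0.250)  B: 1.566 (Δ0.101)  C: 1.523 (Δ0.144)  D: 1.681 (Δ0.014)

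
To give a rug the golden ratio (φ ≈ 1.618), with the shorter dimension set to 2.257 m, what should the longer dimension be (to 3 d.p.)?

3.652 m

golden ratio ≈ 1.61803.
Longer side = 2.257 × 1.61803 ≈ 3.65189 → 3.652 m.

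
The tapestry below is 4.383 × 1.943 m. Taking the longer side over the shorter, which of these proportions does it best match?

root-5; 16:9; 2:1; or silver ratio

root-5

Ratio = 4.383 / 1.943 ≈ 2.256.
Distances: root-5 2.236 (Δ 0.020); 16:9 1.778 (Δ 0.478); 2:1 2.000 (Δ 0.256); silver ratio 2.414 (Δ 0.158).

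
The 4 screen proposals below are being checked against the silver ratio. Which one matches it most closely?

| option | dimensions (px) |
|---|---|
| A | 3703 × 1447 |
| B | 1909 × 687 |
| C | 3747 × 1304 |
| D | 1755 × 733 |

D

Target silver ratio ≈ 2.414.
A: 2.559 (Δ0.145)  B: 2.779 (Δ0.365)  C: 2.873 (Δ0.459)  D: 2.394 (Δ0.020)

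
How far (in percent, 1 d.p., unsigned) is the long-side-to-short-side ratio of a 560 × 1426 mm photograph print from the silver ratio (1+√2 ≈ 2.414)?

Ratio = 1426 / 560 ≈ 2.5464.
Ideal silver ratio ≈ 2.4142. |2.5464 − 2.4142| / 2.4142 ≈ 5.48% → 5.5%.

5.5%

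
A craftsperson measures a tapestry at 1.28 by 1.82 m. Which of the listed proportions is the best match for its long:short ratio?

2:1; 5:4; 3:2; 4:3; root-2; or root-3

root-2

Ratio = 1.82 / 1.28 ≈ 1.422.
Distances: 2:1 2.000 (Δ 0.578); 5:4 1.250 (Δ 0.172); 3:2 1.500 (Δ 0.078); 4:3 1.333 (Δ 0.089); root-2 1.414 (Δ 0.008); root-3 1.732 (Δ 0.310).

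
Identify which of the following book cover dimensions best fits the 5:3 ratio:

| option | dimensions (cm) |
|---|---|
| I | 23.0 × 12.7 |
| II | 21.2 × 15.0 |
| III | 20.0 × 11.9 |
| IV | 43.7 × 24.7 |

III

Ratios (long/short): I ≈ 1.811; II ≈ 1.413; III ≈ 1.681; IV ≈ 1.769.
5:3 ≈ 1.667; option III is nearest (Δ 0.014).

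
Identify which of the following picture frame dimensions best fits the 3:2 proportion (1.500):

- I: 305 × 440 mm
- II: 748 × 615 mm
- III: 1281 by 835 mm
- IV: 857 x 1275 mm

IV

Ratios (long/short): I ≈ 1.443; II ≈ 1.216; III ≈ 1.534; IV ≈ 1.488.
3:2 ≈ 1.500; option IV is nearest (Δ 0.012).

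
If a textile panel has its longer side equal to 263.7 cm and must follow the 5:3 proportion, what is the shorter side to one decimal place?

158.2 cm

5:3 ≈ 1.66667.
Shorter side = 263.7 ÷ 1.66667 ≈ 158.220 → 158.2 cm.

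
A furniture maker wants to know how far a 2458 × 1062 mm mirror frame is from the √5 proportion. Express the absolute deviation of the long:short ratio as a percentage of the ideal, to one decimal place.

Ratio = 2458 / 1062 ≈ 2.3145.
Ideal root-5 ≈ 2.2361. |2.3145 − 2.2361| / 2.2361 ≈ 3.51% → 3.5%.

3.5%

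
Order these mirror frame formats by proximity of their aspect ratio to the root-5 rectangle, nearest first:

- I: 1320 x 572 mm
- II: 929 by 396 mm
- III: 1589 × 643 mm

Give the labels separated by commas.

I: 1320/572 ≈ 2.308 → |2.308 − 2.236| = 0.072
II: 929/396 ≈ 2.346 → |2.346 − 2.236| = 0.110
III: 1589/643 ≈ 2.471 → |2.471 − 2.236| = 0.235

I, II, III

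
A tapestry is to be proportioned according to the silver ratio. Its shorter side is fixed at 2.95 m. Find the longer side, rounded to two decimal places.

silver ratio ≈ 2.41421.
Longer side = 2.95 × 2.41421 ≈ 7.1219 → 7.12 m.

7.12 m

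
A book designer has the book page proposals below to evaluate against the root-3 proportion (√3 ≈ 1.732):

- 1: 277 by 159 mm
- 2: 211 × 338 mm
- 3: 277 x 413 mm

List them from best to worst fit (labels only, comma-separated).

Ratios: 1 = 277 / 159 ≈ 1.742; 2 = 338 / 211 ≈ 1.602; 3 = 413 / 277 ≈ 1.491.
|Δ from 1.732|: 1 0.010; 2 0.130; 3 0.241.

1, 2, 3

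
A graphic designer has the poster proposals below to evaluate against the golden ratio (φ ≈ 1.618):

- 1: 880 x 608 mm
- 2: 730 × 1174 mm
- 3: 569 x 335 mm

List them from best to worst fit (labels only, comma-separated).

1: 880/608 ≈ 1.447 → |1.447 − 1.618| = 0.171
2: 1174/730 ≈ 1.608 → |1.608 − 1.618| = 0.010
3: 569/335 ≈ 1.699 → |1.699 − 1.618| = 0.081

2, 3, 1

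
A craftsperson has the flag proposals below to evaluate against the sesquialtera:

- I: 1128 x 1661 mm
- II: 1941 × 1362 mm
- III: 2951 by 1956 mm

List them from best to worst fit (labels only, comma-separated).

Ratios: I = 1661 / 1128 ≈ 1.473; II = 1941 / 1362 ≈ 1.425; III = 2951 / 1956 ≈ 1.509.
|Δ from 1.500|: I 0.027; II 0.075; III 0.009.

III, I, II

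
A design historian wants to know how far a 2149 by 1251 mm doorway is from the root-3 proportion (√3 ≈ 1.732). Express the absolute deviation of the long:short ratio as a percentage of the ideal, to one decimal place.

Ratio = 2149 / 1251 ≈ 1.7178.
Ideal root-3 ≈ 1.7321. |1.7178 − 1.7321| / 1.7321 ≈ 0.83% → 0.8%.

0.8%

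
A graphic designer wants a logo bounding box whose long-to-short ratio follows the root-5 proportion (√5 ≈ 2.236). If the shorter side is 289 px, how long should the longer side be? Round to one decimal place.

root-5 ≈ 2.23607.
Longer side = 289 × 2.23607 ≈ 646.224 → 646.2 px.

646.2 px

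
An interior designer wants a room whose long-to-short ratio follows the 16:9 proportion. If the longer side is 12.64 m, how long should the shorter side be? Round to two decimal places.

7.11 m

16:9 ≈ 1.77778.
Shorter side = 12.64 ÷ 1.77778 ≈ 7.1100 → 7.11 m.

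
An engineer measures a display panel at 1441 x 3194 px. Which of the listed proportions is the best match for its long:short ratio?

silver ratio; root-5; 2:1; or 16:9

root-5

Ratio = 3194 / 1441 ≈ 2.217.
Distances: silver ratio 2.414 (Δ 0.197); root-5 2.236 (Δ 0.019); 2:1 2.000 (Δ 0.217); 16:9 1.778 (Δ 0.439).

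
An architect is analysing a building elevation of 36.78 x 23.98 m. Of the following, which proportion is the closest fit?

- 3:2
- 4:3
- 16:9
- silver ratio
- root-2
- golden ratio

Ratio = 36.78 / 23.98 ≈ 1.534.
Distances: 3:2 1.500 (Δ 0.034); 4:3 1.333 (Δ 0.201); 16:9 1.778 (Δ 0.244); silver ratio 2.414 (Δ 0.880); root-2 1.414 (Δ 0.120); golden ratio 1.618 (Δ 0.084).

3:2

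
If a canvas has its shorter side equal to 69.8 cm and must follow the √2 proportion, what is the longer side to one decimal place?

root-2 ≈ 1.41421.
Longer side = 69.8 × 1.41421 ≈ 98.712 → 98.7 cm.

98.7 cm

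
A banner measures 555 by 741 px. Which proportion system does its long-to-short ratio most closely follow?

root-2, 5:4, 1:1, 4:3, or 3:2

741/555 ≈ 1.335. Nearest candidates are 4:3 (1.333, off by 0.002) and root-2 (1.414, off by 0.079).

4:3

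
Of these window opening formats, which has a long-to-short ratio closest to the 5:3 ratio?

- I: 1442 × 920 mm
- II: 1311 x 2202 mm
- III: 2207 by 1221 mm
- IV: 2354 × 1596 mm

Target 5:3 ≈ 1.667.
I: 1.567 (Δ0.100)  II: 1.680 (Δ0.013)  III: 1.808 (Δ0.141)  IV: 1.475 (Δ0.192)

II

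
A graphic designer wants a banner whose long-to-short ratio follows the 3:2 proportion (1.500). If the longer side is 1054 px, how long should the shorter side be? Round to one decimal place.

702.7 px

3:2 = 1.50000.
Shorter side = 1054 ÷ 1.50000 ≈ 702.667 → 702.7 px.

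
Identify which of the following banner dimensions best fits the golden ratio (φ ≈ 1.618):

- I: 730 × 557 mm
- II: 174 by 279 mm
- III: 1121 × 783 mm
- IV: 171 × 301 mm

Ratios (long/short): I ≈ 1.311; II ≈ 1.603; III ≈ 1.432; IV ≈ 1.760.
golden ratio ≈ 1.618; option II is nearest (Δ 0.015).

II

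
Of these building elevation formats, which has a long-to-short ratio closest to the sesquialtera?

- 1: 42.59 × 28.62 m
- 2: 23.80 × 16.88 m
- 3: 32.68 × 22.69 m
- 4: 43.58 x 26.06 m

1

Ratios (long/short): 1 ≈ 1.488; 2 ≈ 1.410; 3 ≈ 1.440; 4 ≈ 1.672.
3:2 ≈ 1.500; option 1 is nearest (Δ 0.012).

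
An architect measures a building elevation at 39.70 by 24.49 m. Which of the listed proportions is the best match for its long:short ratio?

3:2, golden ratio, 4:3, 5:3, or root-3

golden ratio

Ratio = 39.70 / 24.49 ≈ 1.621.
Distances: 3:2 1.500 (Δ 0.121); golden ratio 1.618 (Δ 0.003); 4:3 1.333 (Δ 0.288); 5:3 1.667 (Δ 0.046); root-3 1.732 (Δ 0.111).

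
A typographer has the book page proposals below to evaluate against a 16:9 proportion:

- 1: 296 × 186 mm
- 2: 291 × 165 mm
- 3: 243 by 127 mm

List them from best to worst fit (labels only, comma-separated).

Ratios: 1 = 296 / 186 ≈ 1.591; 2 = 291 / 165 ≈ 1.764; 3 = 243 / 127 ≈ 1.913.
|Δ from 1.778|: 1 0.187; 2 0.014; 3 0.135.

2, 3, 1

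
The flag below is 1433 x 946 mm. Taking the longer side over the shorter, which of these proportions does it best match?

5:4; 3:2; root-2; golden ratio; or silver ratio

3:2

1433/946 ≈ 1.515. Nearest candidates are 3:2 (1.500, off by 0.015) and root-2 (1.414, off by 0.101).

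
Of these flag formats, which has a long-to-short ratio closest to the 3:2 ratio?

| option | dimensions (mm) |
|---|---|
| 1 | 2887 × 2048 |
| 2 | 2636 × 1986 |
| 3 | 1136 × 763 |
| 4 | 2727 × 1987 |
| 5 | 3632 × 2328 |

3

Target 3:2 ≈ 1.500.
1: 1.410 (Δ0.090)  2: 1.327 (Δ0.173)  3: 1.489 (Δ0.011)  4: 1.372 (Δ0.128)  5: 1.560 (Δ0.060)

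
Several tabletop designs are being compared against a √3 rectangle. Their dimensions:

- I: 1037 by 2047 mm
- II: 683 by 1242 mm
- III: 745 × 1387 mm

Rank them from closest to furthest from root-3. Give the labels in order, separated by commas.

Ratios: I = 2047 / 1037 ≈ 1.974; II = 1242 / 683 ≈ 1.818; III = 1387 / 745 ≈ 1.862.
|Δ from 1.732|: I 0.242; II 0.086; III 0.130.

II, III, I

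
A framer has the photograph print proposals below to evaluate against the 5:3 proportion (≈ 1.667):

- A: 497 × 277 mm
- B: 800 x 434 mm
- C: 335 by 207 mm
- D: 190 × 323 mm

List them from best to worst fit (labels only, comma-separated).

D, C, A, B

Ratios: A = 497 / 277 ≈ 1.794; B = 800 / 434 ≈ 1.843; C = 335 / 207 ≈ 1.618; D = 323 / 190 ≈ 1.700.
|Δ from 1.667|: A 0.127; B 0.176; C 0.049; D 0.033.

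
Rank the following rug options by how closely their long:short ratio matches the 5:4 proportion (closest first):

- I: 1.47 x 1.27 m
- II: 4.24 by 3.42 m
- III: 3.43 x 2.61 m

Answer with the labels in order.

Ratios: I = 1.47 / 1.27 ≈ 1.157; II = 4.24 / 3.42 ≈ 1.240; III = 3.43 / 2.61 ≈ 1.314.
|Δ from 1.250|: I 0.093; II 0.010; III 0.064.

II, III, I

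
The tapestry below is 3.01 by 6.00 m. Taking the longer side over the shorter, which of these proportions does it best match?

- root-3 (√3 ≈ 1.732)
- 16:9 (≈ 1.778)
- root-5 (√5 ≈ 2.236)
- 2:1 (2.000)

2:1

Ratio = 6.00 / 3.01 ≈ 1.993.
Distances: root-3 1.732 (Δ 0.261); 16:9 1.778 (Δ 0.215); root-5 2.236 (Δ 0.243); 2:1 2.000 (Δ 0.007).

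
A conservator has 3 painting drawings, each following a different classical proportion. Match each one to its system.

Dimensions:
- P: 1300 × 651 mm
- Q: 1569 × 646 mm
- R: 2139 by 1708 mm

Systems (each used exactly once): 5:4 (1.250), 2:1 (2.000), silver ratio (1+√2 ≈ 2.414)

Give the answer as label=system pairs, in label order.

P=2:1, Q=silver ratio, R=5:4

P = 1300/651 ≈ 1.997 → 2:1 (2.000)
Q = 1569/646 ≈ 2.429 → silver ratio (2.414)
R = 2139/1708 ≈ 1.252 → 5:4 (1.250)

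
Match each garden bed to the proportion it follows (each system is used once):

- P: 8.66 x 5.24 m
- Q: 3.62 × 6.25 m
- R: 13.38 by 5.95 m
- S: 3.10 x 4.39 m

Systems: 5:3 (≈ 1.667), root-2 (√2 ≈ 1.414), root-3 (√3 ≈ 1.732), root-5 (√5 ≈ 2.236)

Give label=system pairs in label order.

P=5:3, Q=root-3, R=root-5, S=root-2

Ratios: P ≈ 1.653; Q ≈ 1.727; R ≈ 2.249; S ≈ 1.416.
Targets: 5:3 ≈ 1.667; root-2 ≈ 1.414; root-3 ≈ 1.732; root-5 ≈ 2.236.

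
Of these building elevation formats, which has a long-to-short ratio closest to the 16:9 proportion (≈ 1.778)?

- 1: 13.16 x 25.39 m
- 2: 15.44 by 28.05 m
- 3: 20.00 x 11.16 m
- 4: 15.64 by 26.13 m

Ratios (long/short): 1 ≈ 1.929; 2 ≈ 1.817; 3 ≈ 1.792; 4 ≈ 1.671.
16:9 ≈ 1.778; option 3 is nearest (Δ 0.014).

3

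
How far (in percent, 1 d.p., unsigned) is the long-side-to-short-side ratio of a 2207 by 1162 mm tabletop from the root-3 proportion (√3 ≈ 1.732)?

9.7%

Ratio = 2207 / 1162 ≈ 1.8993.
Ideal root-3 ≈ 1.7321. |1.8993 − 1.7321| / 1.7321 ≈ 9.65% → 9.7%.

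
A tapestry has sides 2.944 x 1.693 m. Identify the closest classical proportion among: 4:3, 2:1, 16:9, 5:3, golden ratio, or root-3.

root-3

Ratio = 2.944 / 1.693 ≈ 1.739.
Distances: 4:3 1.333 (Δ 0.406); 2:1 2.000 (Δ 0.261); 16:9 1.778 (Δ 0.039); 5:3 1.667 (Δ 0.072); golden ratio 1.618 (Δ 0.121); root-3 1.732 (Δ 0.007).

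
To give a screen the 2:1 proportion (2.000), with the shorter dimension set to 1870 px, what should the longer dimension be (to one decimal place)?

3740.0 px

2:1 = 2.00000.
Longer side = 1870 × 2.00000 ≈ 3740.000 → 3740.0 px.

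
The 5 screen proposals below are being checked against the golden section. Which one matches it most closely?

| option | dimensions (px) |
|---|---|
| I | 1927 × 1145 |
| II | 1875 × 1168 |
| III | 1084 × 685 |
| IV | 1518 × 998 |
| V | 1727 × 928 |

II

Ratios (long/short): I ≈ 1.683; II ≈ 1.605; III ≈ 1.582; IV ≈ 1.521; V ≈ 1.861.
golden ratio ≈ 1.618; option II is nearest (Δ 0.013).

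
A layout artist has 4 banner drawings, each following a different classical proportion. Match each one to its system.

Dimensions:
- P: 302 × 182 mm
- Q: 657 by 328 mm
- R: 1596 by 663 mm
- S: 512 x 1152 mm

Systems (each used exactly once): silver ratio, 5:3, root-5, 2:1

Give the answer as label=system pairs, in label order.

P = 302/182 ≈ 1.659 → 5:3 (1.667)
Q = 657/328 ≈ 2.003 → 2:1 (2.000)
R = 1596/663 ≈ 2.407 → silver ratio (2.414)
S = 1152/512 ≈ 2.250 → root-5 (2.236)

P=5:3, Q=2:1, R=silver ratio, S=root-5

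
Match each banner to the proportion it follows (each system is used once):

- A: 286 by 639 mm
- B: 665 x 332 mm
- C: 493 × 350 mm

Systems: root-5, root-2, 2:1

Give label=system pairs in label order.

A=root-5, B=2:1, C=root-2

Ratios: A ≈ 2.234; B ≈ 2.003; C ≈ 1.409.
Targets: root-5 ≈ 2.236; root-2 ≈ 1.414; 2:1 ≈ 2.000.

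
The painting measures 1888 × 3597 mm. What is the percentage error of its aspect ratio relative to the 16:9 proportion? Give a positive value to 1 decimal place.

7.2%

Ratio = 3597 / 1888 ≈ 1.9052.
Ideal 16:9 ≈ 1.7778. |1.9052 − 1.7778| / 1.7778 ≈ 7.17% → 7.2%.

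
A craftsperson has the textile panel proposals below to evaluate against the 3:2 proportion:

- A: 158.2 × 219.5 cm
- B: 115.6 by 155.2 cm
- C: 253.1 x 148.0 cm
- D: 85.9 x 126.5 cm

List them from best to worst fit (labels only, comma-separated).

D, A, B, C

Ratios: A = 219.5 / 158.2 ≈ 1.387; B = 155.2 / 115.6 ≈ 1.343; C = 253.1 / 148.0 ≈ 1.710; D = 126.5 / 85.9 ≈ 1.473.
|Δ from 1.500|: A 0.113; B 0.157; C 0.210; D 0.027.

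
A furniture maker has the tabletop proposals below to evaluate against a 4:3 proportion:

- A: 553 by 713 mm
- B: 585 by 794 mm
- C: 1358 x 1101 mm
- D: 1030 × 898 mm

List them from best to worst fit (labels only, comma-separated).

B, A, C, D

Ratios: A = 713 / 553 ≈ 1.289; B = 794 / 585 ≈ 1.357; C = 1358 / 1101 ≈ 1.233; D = 1030 / 898 ≈ 1.147.
|Δ from 1.333|: A 0.044; B 0.024; C 0.100; D 0.186.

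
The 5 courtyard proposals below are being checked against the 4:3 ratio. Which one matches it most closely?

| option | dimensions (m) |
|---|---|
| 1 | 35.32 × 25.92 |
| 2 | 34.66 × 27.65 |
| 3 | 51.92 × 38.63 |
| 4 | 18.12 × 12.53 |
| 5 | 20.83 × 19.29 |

Target 4:3 ≈ 1.333.
1: 1.363 (Δ0.030)  2: 1.254 (Δ0.079)  3: 1.344 (Δ0.011)  4: 1.446 (Δ0.113)  5: 1.080 (Δ0.253)

3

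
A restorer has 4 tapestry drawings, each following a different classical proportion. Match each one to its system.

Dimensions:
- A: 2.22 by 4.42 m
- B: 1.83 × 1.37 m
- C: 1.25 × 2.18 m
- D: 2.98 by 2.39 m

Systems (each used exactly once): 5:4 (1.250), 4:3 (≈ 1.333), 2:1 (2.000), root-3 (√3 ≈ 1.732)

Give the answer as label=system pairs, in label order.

A=2:1, B=4:3, C=root-3, D=5:4

A = 4.42/2.22 ≈ 1.991 → 2:1 (2.000)
B = 1.83/1.37 ≈ 1.336 → 4:3 (1.333)
C = 2.18/1.25 ≈ 1.744 → root-3 (1.732)
D = 2.98/2.39 ≈ 1.247 → 5:4 (1.250)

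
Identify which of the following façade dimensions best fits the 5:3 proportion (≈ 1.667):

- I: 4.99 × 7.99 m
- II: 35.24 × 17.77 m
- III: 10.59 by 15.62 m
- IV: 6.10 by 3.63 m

IV

Target 5:3 ≈ 1.667.
I: 1.601 (Δ0.066)  II: 1.983 (Δ0.316)  III: 1.475 (Δ0.192)  IV: 1.680 (Δ0.013)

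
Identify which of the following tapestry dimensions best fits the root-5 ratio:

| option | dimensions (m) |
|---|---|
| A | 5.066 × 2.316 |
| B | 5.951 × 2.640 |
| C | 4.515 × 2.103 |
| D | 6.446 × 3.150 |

B

Ratios (long/short): A ≈ 2.187; B ≈ 2.254; C ≈ 2.147; D ≈ 2.046.
root-5 ≈ 2.236; option B is nearest (Δ 0.018).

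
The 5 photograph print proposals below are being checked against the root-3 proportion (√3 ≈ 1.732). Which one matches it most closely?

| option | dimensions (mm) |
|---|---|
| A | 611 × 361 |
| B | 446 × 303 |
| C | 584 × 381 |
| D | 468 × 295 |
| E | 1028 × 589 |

E

Target root-3 ≈ 1.732.
A: 1.693 (Δ0.039)  B: 1.472 (Δ0.260)  C: 1.533 (Δ0.199)  D: 1.586 (Δ0.146)  E: 1.745 (Δ0.013)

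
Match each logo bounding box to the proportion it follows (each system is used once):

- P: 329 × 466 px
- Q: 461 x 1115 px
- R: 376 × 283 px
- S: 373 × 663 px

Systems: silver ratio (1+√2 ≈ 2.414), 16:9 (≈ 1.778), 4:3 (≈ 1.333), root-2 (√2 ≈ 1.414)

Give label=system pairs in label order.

P=root-2, Q=silver ratio, R=4:3, S=16:9

P = 466/329 ≈ 1.416 → root-2 (1.414)
Q = 1115/461 ≈ 2.419 → silver ratio (2.414)
R = 376/283 ≈ 1.329 → 4:3 (1.333)
S = 663/373 ≈ 1.777 → 16:9 (1.778)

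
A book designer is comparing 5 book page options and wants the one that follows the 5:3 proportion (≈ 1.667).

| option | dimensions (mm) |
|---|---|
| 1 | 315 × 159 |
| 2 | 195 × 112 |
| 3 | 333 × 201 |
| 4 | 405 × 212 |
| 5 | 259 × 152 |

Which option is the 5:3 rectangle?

Target 5:3 ≈ 1.667.
1: 1.981 (Δ0.314)  2: 1.741 (Δ0.074)  3: 1.657 (Δ0.010)  4: 1.910 (Δ0.243)  5: 1.704 (Δ0.037)

3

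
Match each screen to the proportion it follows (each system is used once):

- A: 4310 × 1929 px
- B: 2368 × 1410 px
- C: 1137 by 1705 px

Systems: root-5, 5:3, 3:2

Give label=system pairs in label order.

A=root-5, B=5:3, C=3:2

A = 4310/1929 ≈ 2.234 → root-5 (2.236)
B = 2368/1410 ≈ 1.679 → 5:3 (1.667)
C = 1705/1137 ≈ 1.500 → 3:2 (1.500)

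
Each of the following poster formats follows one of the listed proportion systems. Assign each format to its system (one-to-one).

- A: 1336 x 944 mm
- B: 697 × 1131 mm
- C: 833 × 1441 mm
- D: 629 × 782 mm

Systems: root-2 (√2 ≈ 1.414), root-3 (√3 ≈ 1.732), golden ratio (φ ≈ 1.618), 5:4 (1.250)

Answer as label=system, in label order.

A=root-2, B=golden ratio, C=root-3, D=5:4

Ratios: A ≈ 1.415; B ≈ 1.623; C ≈ 1.730; D ≈ 1.243.
Targets: root-2 ≈ 1.414; root-3 ≈ 1.732; golden ratio ≈ 1.618; 5:4 ≈ 1.250.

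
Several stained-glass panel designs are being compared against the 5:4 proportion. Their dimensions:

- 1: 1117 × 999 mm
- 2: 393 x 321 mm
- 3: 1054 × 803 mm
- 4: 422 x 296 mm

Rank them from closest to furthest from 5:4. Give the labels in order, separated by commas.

1: 1117/999 ≈ 1.118 → |1.118 − 1.250| = 0.132
2: 393/321 ≈ 1.224 → |1.224 − 1.250| = 0.026
3: 1054/803 ≈ 1.313 → |1.313 − 1.250| = 0.063
4: 422/296 ≈ 1.426 → |1.426 − 1.250| = 0.176

2, 3, 1, 4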